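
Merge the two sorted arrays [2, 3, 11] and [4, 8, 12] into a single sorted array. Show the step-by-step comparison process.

Merging process:

Compare 2 vs 4: take 2 from left. Merged: [2]
Compare 3 vs 4: take 3 from left. Merged: [2, 3]
Compare 11 vs 4: take 4 from right. Merged: [2, 3, 4]
Compare 11 vs 8: take 8 from right. Merged: [2, 3, 4, 8]
Compare 11 vs 12: take 11 from left. Merged: [2, 3, 4, 8, 11]
Append remaining from right: [12]. Merged: [2, 3, 4, 8, 11, 12]

Final merged array: [2, 3, 4, 8, 11, 12]
Total comparisons: 5

The merged array is [2, 3, 4, 8, 11, 12], requiring 5 comparisons. The merge step runs in O(n) time where n is the total number of elements.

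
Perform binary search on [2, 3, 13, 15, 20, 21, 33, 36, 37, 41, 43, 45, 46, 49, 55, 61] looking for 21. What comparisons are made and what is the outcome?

Binary search for 21 in [2, 3, 13, 15, 20, 21, 33, 36, 37, 41, 43, 45, 46, 49, 55, 61]:

lo=0, hi=15, mid=7, arr[mid]=36 -> 36 > 21, search left half
lo=0, hi=6, mid=3, arr[mid]=15 -> 15 < 21, search right half
lo=4, hi=6, mid=5, arr[mid]=21 -> Found target at index 5!

Binary search finds 21 at index 5 after 3 comparisons. The search repeatedly halves the search space by comparing with the middle element.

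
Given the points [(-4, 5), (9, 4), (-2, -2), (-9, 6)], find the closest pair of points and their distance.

Computing all pairwise distances among 4 points:

d((-4, 5), (9, 4)) = 13.0384
d((-4, 5), (-2, -2)) = 7.2801
d((-4, 5), (-9, 6)) = 5.099 <-- minimum
d((9, 4), (-2, -2)) = 12.53
d((9, 4), (-9, 6)) = 18.1108
d((-2, -2), (-9, 6)) = 10.6301

Closest pair: (-4, 5) and (-9, 6) with distance 5.099

The closest pair is (-4, 5) and (-9, 6) with Euclidean distance 5.099. For 4 points, brute-force pairwise comparison is shown above. For large n, the divide-and-conquer algorithm (sort by x, recurse on halves, check the dividing strip) achieves O(n log n).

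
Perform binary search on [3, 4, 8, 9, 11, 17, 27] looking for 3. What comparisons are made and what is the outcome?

Binary search for 3 in [3, 4, 8, 9, 11, 17, 27]:

lo=0, hi=6, mid=3, arr[mid]=9 -> 9 > 3, search left half
lo=0, hi=2, mid=1, arr[mid]=4 -> 4 > 3, search left half
lo=0, hi=0, mid=0, arr[mid]=3 -> Found target at index 0!

Binary search finds 3 at index 0 after 3 comparisons. The search repeatedly halves the search space by comparing with the middle element.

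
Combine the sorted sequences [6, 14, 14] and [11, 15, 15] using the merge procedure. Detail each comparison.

Merging process:

Compare 6 vs 11: take 6 from left. Merged: [6]
Compare 14 vs 11: take 11 from right. Merged: [6, 11]
Compare 14 vs 15: take 14 from left. Merged: [6, 11, 14]
Compare 14 vs 15: take 14 from left. Merged: [6, 11, 14, 14]
Append remaining from right: [15, 15]. Merged: [6, 11, 14, 14, 15, 15]

Final merged array: [6, 11, 14, 14, 15, 15]
Total comparisons: 4

The merged array is [6, 11, 14, 14, 15, 15], requiring 4 comparisons. The merge step runs in O(n) time where n is the total number of elements.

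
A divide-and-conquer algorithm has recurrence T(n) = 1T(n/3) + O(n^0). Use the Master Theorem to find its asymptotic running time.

Master Theorem for T(n) = 1T(n/3) + O(n^0):

a = 1, b = 3, c = 0
log_b(a) = log_3(1) = 0.0000

Case 2: c = 0 = log_3(1) = 0.0000
T(n) = O(n^0 log n) = O(log n)

For T(n) = 1T(n/3) + O(n^0): log_3(1) = 0.0000. This is Case 2 of the Master Theorem (c = log_b(a), equal work at all levels), giving O(log n).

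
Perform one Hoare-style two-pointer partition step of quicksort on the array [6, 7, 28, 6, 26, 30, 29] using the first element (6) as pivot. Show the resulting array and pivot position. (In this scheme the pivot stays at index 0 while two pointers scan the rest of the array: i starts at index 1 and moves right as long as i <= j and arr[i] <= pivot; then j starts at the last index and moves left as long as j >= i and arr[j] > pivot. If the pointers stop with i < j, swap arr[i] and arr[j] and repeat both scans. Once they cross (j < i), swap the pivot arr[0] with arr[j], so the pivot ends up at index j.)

Hoare-style two-pointer partition with pivot = 6:

Initial array: [6, 7, 28, 6, 26, 30, 29]

Pointers start at i = 1, j = 6.
i stops at index 1 (arr[1]=7 > 6), j stops at index 3 (arr[3]=6 <= 6): swap arr[1] and arr[3], array becomes [6, 6, 28, 7, 26, 30, 29]
i ends at 2, j ends at 1: the pointers have crossed (j < i), so scanning stops.

Swap pivot arr[0] with arr[1] to place pivot at position 1: [6, 6, 28, 7, 26, 30, 29]
Pivot position: 1

After partitioning with pivot 6, the array becomes [6, 6, 28, 7, 26, 30, 29]. The pivot is placed at index 1. All elements to the left of the pivot are <= 6, and all elements to the right are > 6.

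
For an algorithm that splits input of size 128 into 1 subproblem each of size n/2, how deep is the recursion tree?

For divide and conquer with division factor 2:

Problem sizes at each level:
Level 0: 128
Level 1: 64
Level 2: 32
Level 3: 16
Level 4: 8
Level 5: 4
Level 6: 2
Level 7: 1

The root is level 0 and the size-1 base case is level 7 (the tree spans levels 0 through 7, i.e. 8 levels counting the root), so the depth is the number of divisions: log_2(128) = 7

The recursion tree depth is log_2(128) = 7. At each level, the problem size is divided by 2, so it takes 7 divisions to reduce to a base case of size 1. The algorithm makes 1 recursive call at each level.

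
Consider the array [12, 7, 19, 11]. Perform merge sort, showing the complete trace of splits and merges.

Merge sort trace:

Split: [12, 7, 19, 11] -> [12, 7] and [19, 11]
  Split: [12, 7] -> [12] and [7]
  Merge: [12] + [7] -> [7, 12]
  Split: [19, 11] -> [19] and [11]
  Merge: [19] + [11] -> [11, 19]
Merge: [7, 12] + [11, 19] -> [7, 11, 12, 19]

Final sorted array: [7, 11, 12, 19]

The merge sort proceeds by recursively splitting the array and merging sorted halves.
After all merges, the sorted array is [7, 11, 12, 19].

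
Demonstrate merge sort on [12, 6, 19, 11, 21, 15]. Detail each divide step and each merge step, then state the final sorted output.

Merge sort trace:

Split: [12, 6, 19, 11, 21, 15] -> [12, 6, 19] and [11, 21, 15]
  Split: [12, 6, 19] -> [12] and [6, 19]
    Split: [6, 19] -> [6] and [19]
    Merge: [6] + [19] -> [6, 19]
  Merge: [12] + [6, 19] -> [6, 12, 19]
  Split: [11, 21, 15] -> [11] and [21, 15]
    Split: [21, 15] -> [21] and [15]
    Merge: [21] + [15] -> [15, 21]
  Merge: [11] + [15, 21] -> [11, 15, 21]
Merge: [6, 12, 19] + [11, 15, 21] -> [6, 11, 12, 15, 19, 21]

Final sorted array: [6, 11, 12, 15, 19, 21]

The merge sort proceeds by recursively splitting the array and merging sorted halves.
After all merges, the sorted array is [6, 11, 12, 15, 19, 21].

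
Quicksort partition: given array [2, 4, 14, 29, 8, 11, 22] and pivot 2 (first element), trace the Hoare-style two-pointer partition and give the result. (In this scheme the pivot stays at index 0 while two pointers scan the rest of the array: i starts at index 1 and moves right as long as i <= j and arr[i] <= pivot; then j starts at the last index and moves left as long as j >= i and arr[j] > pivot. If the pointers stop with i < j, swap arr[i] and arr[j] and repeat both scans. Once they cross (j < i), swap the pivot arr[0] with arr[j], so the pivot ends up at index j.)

Hoare-style two-pointer partition with pivot = 2:

Initial array: [2, 4, 14, 29, 8, 11, 22]

Pointers start at i = 1, j = 6.
i ends at 1, j ends at 0: the pointers have crossed (j < i), so scanning stops.

j = 0, so swapping arr[0] with arr[j] leaves the pivot at position 0: [2, 4, 14, 29, 8, 11, 22]
Pivot position: 0

After partitioning with pivot 2, the array becomes [2, 4, 14, 29, 8, 11, 22]. The pivot is placed at index 0. All elements to the left of the pivot are <= 2, and all elements to the right are > 2.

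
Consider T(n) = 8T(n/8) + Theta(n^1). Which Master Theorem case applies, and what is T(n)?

Master Theorem for T(n) = 8T(n/8) + O(n^1):

a = 8, b = 8, c = 1
log_b(a) = log_8(8) = 1.0000

Case 2: c = 1 = log_8(8) = 1.0000
T(n) = O(n^1 log n) = O(n log n)

For T(n) = 8T(n/8) + O(n^1): log_8(8) = 1.0000. This is Case 2 of the Master Theorem (c = log_b(a), equal work at all levels), giving O(n log n).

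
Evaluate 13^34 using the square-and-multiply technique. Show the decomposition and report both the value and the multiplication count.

Computing 13^34 by squaring (build up from 13^1; each line after the first costs one multiplication):

13^1 = 13
13^2 = (13^1)^2 = 13^2 = 169
13^4 = (13^2)^2 = 169^2 = 28561
13^8 = (13^4)^2 = 28561^2 = 815730721
13^16 = (13^8)^2 = 815730721^2 = 665416609183179841
13^17 = 13 * 13^16 = 13 * 665416609183179841 = 8650415919381337933
13^34 = (13^17)^2 = 8650415919381337933^2 = 74829695578286078013428929473144712489

Result: 74829695578286078013428929473144712489
Multiplications needed: 6 (6 lines after 13^1)

13^34 = 74829695578286078013428929473144712489. Using exponentiation by squaring, this requires 6 multiplications. The key idea: if the exponent is even, square the half-power; if odd, multiply by the base once.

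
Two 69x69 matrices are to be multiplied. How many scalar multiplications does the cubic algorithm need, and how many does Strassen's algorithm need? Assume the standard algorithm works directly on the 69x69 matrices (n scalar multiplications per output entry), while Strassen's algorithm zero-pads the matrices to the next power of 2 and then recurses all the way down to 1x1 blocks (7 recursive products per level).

Matrix multiplication for 69x69 matrices:

Strassen's algorithm requires power-of-2 dimensions. Pad 69x69 to 128x128 (next power of 2).

Standard algorithm: 69^3 = 328509 multiplications
Strassen's algorithm: 7^(log2(128)) = 7^7 = 823543 multiplications
Difference: 328509 - 823543 = -495034 (Strassen uses MORE here due to padding overhead — for small or just-over-power-of-2 n, padding can outweigh the per-level savings)

Standard: 328509 multiplications (69^3). Strassen: 823543 multiplications (7^7, after padding to 128x128). Strassen reduces 8 recursive multiplications to 7 at each level.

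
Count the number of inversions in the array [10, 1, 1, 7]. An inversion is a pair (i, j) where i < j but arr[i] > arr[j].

Finding inversions in [10, 1, 1, 7]:

(0, 1): arr[0]=10 > arr[1]=1
(0, 2): arr[0]=10 > arr[2]=1
(0, 3): arr[0]=10 > arr[3]=7

Total inversions: 3

The array has 3 inversion(s): (0,1), (0,2), (0,3). Each pair (i,j) satisfies i < j and arr[i] > arr[j].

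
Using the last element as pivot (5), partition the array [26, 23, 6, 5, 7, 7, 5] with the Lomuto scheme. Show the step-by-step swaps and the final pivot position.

Lomuto partition with pivot = 5:

Initial array: [26, 23, 6, 5, 7, 7, 5]

arr[0]=26 > 5: no swap
arr[1]=23 > 5: no swap
arr[2]=6 > 5: no swap
arr[3]=5 <= 5: swap with position 0, array becomes [5, 23, 6, 26, 7, 7, 5]
arr[4]=7 > 5: no swap
arr[5]=7 > 5: no swap

Place pivot at position 1: [5, 5, 6, 26, 7, 7, 23]
Pivot position: 1

After partitioning with pivot 5, the array becomes [5, 5, 6, 26, 7, 7, 23]. The pivot is placed at index 1. All elements to the left of the pivot are <= 5, and all elements to the right are > 5.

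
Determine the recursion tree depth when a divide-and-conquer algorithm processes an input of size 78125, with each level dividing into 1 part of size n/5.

For divide and conquer with division factor 5:

Problem sizes at each level:
Level 0: 78125
Level 1: 15625
Level 2: 3125
Level 3: 625
Level 4: 125
Level 5: 25
Level 6: 5
Level 7: 1

The root is level 0 and the size-1 base case is level 7 (the tree spans levels 0 through 7, i.e. 8 levels counting the root), so the depth is the number of divisions: log_5(78125) = 7

The recursion tree depth is log_5(78125) = 7. At each level, the problem size is divided by 5, so it takes 7 divisions to reduce to a base case of size 1. The algorithm makes 1 recursive call at each level.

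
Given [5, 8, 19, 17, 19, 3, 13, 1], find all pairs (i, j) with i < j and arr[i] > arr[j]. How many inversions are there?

Finding inversions in [5, 8, 19, 17, 19, 3, 13, 1]:

(0, 5): arr[0]=5 > arr[5]=3
(0, 7): arr[0]=5 > arr[7]=1
(1, 5): arr[1]=8 > arr[5]=3
(1, 7): arr[1]=8 > arr[7]=1
(2, 3): arr[2]=19 > arr[3]=17
(2, 5): arr[2]=19 > arr[5]=3
(2, 6): arr[2]=19 > arr[6]=13
(2, 7): arr[2]=19 > arr[7]=1
(3, 5): arr[3]=17 > arr[5]=3
(3, 6): arr[3]=17 > arr[6]=13
(3, 7): arr[3]=17 > arr[7]=1
(4, 5): arr[4]=19 > arr[5]=3
(4, 6): arr[4]=19 > arr[6]=13
(4, 7): arr[4]=19 > arr[7]=1
(5, 7): arr[5]=3 > arr[7]=1
(6, 7): arr[6]=13 > arr[7]=1

Total inversions: 16

The array has 16 inversion(s): (0,5), (0,7), (1,5), (1,7), (2,3), (2,5), (2,6), (2,7), (3,5), (3,6), (3,7), (4,5), (4,6), (4,7), (5,7), (6,7). Each pair (i,j) satisfies i < j and arr[i] > arr[j].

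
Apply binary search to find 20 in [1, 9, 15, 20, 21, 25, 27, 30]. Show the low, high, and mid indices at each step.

Binary search for 20 in [1, 9, 15, 20, 21, 25, 27, 30]:

lo=0, hi=7, mid=3, arr[mid]=20 -> Found target at index 3!

Binary search finds 20 at index 3 after 1 comparisons. The search repeatedly halves the search space by comparing with the middle element.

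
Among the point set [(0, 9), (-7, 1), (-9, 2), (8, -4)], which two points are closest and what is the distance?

Computing all pairwise distances among 4 points:

d((0, 9), (-7, 1)) = 10.6301
d((0, 9), (-9, 2)) = 11.4018
d((0, 9), (8, -4)) = 15.2643
d((-7, 1), (-9, 2)) = 2.2361 <-- minimum
d((-7, 1), (8, -4)) = 15.8114
d((-9, 2), (8, -4)) = 18.0278

Closest pair: (-7, 1) and (-9, 2) with distance 2.2361

The closest pair is (-7, 1) and (-9, 2) with Euclidean distance 2.2361. For 4 points, brute-force pairwise comparison is shown above. For large n, the divide-and-conquer algorithm (sort by x, recurse on halves, check the dividing strip) achieves O(n log n).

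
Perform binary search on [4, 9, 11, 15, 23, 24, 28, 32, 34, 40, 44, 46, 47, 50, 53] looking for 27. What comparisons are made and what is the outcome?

Binary search for 27 in [4, 9, 11, 15, 23, 24, 28, 32, 34, 40, 44, 46, 47, 50, 53]:

lo=0, hi=14, mid=7, arr[mid]=32 -> 32 > 27, search left half
lo=0, hi=6, mid=3, arr[mid]=15 -> 15 < 27, search right half
lo=4, hi=6, mid=5, arr[mid]=24 -> 24 < 27, search right half
lo=6, hi=6, mid=6, arr[mid]=28 -> 28 > 27, search left half
lo=6 > hi=5, target 27 not found

Binary search determines that 27 is not in the array after 4 comparisons. The search space was exhausted without finding the target.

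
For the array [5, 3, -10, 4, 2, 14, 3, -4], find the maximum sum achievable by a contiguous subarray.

Using Kadane's algorithm on [5, 3, -10, 4, 2, 14, 3, -4]:

Scanning through the array:
Position 1 (value 3): max_ending_here = 8, max_so_far = 8
Position 2 (value -10): max_ending_here = -2, max_so_far = 8
Position 3 (value 4): max_ending_here = 4, max_so_far = 8
Position 4 (value 2): max_ending_here = 6, max_so_far = 8
Position 5 (value 14): max_ending_here = 20, max_so_far = 20
Position 6 (value 3): max_ending_here = 23, max_so_far = 23
Position 7 (value -4): max_ending_here = 19, max_so_far = 23

Maximum subarray: [4, 2, 14, 3]
Maximum sum: 23

The maximum subarray is [4, 2, 14, 3] with sum 23. This subarray runs from index 3 to index 6.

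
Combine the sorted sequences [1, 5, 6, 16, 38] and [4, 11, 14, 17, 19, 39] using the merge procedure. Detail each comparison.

Merging process:

Compare 1 vs 4: take 1 from left. Merged: [1]
Compare 5 vs 4: take 4 from right. Merged: [1, 4]
Compare 5 vs 11: take 5 from left. Merged: [1, 4, 5]
Compare 6 vs 11: take 6 from left. Merged: [1, 4, 5, 6]
Compare 16 vs 11: take 11 from right. Merged: [1, 4, 5, 6, 11]
Compare 16 vs 14: take 14 from right. Merged: [1, 4, 5, 6, 11, 14]
Compare 16 vs 17: take 16 from left. Merged: [1, 4, 5, 6, 11, 14, 16]
Compare 38 vs 17: take 17 from right. Merged: [1, 4, 5, 6, 11, 14, 16, 17]
Compare 38 vs 19: take 19 from right. Merged: [1, 4, 5, 6, 11, 14, 16, 17, 19]
Compare 38 vs 39: take 38 from left. Merged: [1, 4, 5, 6, 11, 14, 16, 17, 19, 38]
Append remaining from right: [39]. Merged: [1, 4, 5, 6, 11, 14, 16, 17, 19, 38, 39]

Final merged array: [1, 4, 5, 6, 11, 14, 16, 17, 19, 38, 39]
Total comparisons: 10

The merged array is [1, 4, 5, 6, 11, 14, 16, 17, 19, 38, 39], requiring 10 comparisons. The merge step runs in O(n) time where n is the total number of elements.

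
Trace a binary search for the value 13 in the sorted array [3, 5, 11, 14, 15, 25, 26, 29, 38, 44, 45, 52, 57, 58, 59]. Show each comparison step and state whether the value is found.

Binary search for 13 in [3, 5, 11, 14, 15, 25, 26, 29, 38, 44, 45, 52, 57, 58, 59]:

lo=0, hi=14, mid=7, arr[mid]=29 -> 29 > 13, search left half
lo=0, hi=6, mid=3, arr[mid]=14 -> 14 > 13, search left half
lo=0, hi=2, mid=1, arr[mid]=5 -> 5 < 13, search right half
lo=2, hi=2, mid=2, arr[mid]=11 -> 11 < 13, search right half
lo=3 > hi=2, target 13 not found

Binary search determines that 13 is not in the array after 4 comparisons. The search space was exhausted without finding the target.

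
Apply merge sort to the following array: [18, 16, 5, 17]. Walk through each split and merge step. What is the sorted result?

Merge sort trace:

Split: [18, 16, 5, 17] -> [18, 16] and [5, 17]
  Split: [18, 16] -> [18] and [16]
  Merge: [18] + [16] -> [16, 18]
  Split: [5, 17] -> [5] and [17]
  Merge: [5] + [17] -> [5, 17]
Merge: [16, 18] + [5, 17] -> [5, 16, 17, 18]

Final sorted array: [5, 16, 17, 18]

The merge sort proceeds by recursively splitting the array and merging sorted halves.
After all merges, the sorted array is [5, 16, 17, 18].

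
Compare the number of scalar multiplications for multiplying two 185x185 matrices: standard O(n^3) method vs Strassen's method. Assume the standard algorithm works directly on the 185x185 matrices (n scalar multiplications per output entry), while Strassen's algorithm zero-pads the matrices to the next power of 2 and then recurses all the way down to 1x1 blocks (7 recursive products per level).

Matrix multiplication for 185x185 matrices:

Strassen's algorithm requires power-of-2 dimensions. Pad 185x185 to 256x256 (next power of 2).

Standard algorithm: 185^3 = 6331625 multiplications
Strassen's algorithm: 7^(log2(256)) = 7^8 = 5764801 multiplications
Savings: 6331625 - 5764801 = 566824 multiplications

Standard: 6331625 multiplications (185^3). Strassen: 5764801 multiplications (7^8, after padding to 256x256). Strassen reduces 8 recursive multiplications to 7 at each level.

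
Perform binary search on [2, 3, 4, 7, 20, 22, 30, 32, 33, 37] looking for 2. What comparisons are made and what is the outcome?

Binary search for 2 in [2, 3, 4, 7, 20, 22, 30, 32, 33, 37]:

lo=0, hi=9, mid=4, arr[mid]=20 -> 20 > 2, search left half
lo=0, hi=3, mid=1, arr[mid]=3 -> 3 > 2, search left half
lo=0, hi=0, mid=0, arr[mid]=2 -> Found target at index 0!

Binary search finds 2 at index 0 after 3 comparisons. The search repeatedly halves the search space by comparing with the middle element.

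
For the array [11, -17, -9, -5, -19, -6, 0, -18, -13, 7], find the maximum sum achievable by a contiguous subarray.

Using Kadane's algorithm on [11, -17, -9, -5, -19, -6, 0, -18, -13, 7]:

Scanning through the array:
Position 1 (value -17): max_ending_here = -6, max_so_far = 11
Position 2 (value -9): max_ending_here = -9, max_so_far = 11
Position 3 (value -5): max_ending_here = -5, max_so_far = 11
Position 4 (value -19): max_ending_here = -19, max_so_far = 11
Position 5 (value -6): max_ending_here = -6, max_so_far = 11
Position 6 (value 0): max_ending_here = 0, max_so_far = 11
Position 7 (value -18): max_ending_here = -18, max_so_far = 11
Position 8 (value -13): max_ending_here = -13, max_so_far = 11
Position 9 (value 7): max_ending_here = 7, max_so_far = 11

Maximum subarray: [11]
Maximum sum: 11

The maximum subarray is [11] with sum 11. This subarray runs from index 0 to index 0.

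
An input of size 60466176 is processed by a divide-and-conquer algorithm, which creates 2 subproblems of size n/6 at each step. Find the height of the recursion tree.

For divide and conquer with division factor 6:

Problem sizes at each level:
Level 0: 60466176
Level 1: 10077696
Level 2: 1679616
Level 3: 279936
Level 4: 46656
Level 5: 7776
Level 6: 1296
Level 7: 216
Level 8: 36
Level 9: 6
Level 10: 1

The root is level 0 and the size-1 base case is level 10 (the tree spans levels 0 through 10, i.e. 11 levels counting the root), so the depth is the number of divisions: log_6(60466176) = 10

The recursion tree depth is log_6(60466176) = 10. At each level, the problem size is divided by 6, so it takes 10 divisions to reduce to a base case of size 1. The algorithm makes 2 recursive calls at each level.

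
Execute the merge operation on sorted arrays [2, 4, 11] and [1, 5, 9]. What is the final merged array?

Merging process:

Compare 2 vs 1: take 1 from right. Merged: [1]
Compare 2 vs 5: take 2 from left. Merged: [1, 2]
Compare 4 vs 5: take 4 from left. Merged: [1, 2, 4]
Compare 11 vs 5: take 5 from right. Merged: [1, 2, 4, 5]
Compare 11 vs 9: take 9 from right. Merged: [1, 2, 4, 5, 9]
Append remaining from left: [11]. Merged: [1, 2, 4, 5, 9, 11]

Final merged array: [1, 2, 4, 5, 9, 11]
Total comparisons: 5

The merged array is [1, 2, 4, 5, 9, 11], requiring 5 comparisons. The merge step runs in O(n) time where n is the total number of elements.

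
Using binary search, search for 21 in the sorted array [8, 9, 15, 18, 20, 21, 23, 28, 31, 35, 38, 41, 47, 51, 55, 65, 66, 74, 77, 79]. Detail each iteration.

Binary search for 21 in [8, 9, 15, 18, 20, 21, 23, 28, 31, 35, 38, 41, 47, 51, 55, 65, 66, 74, 77, 79]:

lo=0, hi=19, mid=9, arr[mid]=35 -> 35 > 21, search left half
lo=0, hi=8, mid=4, arr[mid]=20 -> 20 < 21, search right half
lo=5, hi=8, mid=6, arr[mid]=23 -> 23 > 21, search left half
lo=5, hi=5, mid=5, arr[mid]=21 -> Found target at index 5!

Binary search finds 21 at index 5 after 4 comparisons. The search repeatedly halves the search space by comparing with the middle element.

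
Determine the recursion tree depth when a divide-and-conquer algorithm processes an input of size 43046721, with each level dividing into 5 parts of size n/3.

For divide and conquer with division factor 3:

Problem sizes at each level:
Level 0: 43046721
Level 1: 14348907
Level 2: 4782969
Level 3: 1594323
Level 4: 531441
Level 5: 177147
Level 6: 59049
Level 7: 19683
Level 8: 6561
Level 9: 2187
Level 10: 729
Level 11: 243
Level 12: 81
Level 13: 27
Level 14: 9
Level 15: 3
Level 16: 1

The root is level 0 and the size-1 base case is level 16 (the tree spans levels 0 through 16, i.e. 17 levels counting the root), so the depth is the number of divisions: log_3(43046721) = 16

The recursion tree depth is log_3(43046721) = 16. At each level, the problem size is divided by 3, so it takes 16 divisions to reduce to a base case of size 1. The algorithm makes 5 recursive calls at each level.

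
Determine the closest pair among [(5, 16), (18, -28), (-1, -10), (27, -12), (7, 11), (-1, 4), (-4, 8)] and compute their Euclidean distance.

Computing all pairwise distances among 7 points:

d((5, 16), (18, -28)) = 45.8803
d((5, 16), (-1, -10)) = 26.6833
d((5, 16), (27, -12)) = 35.609
d((5, 16), (7, 11)) = 5.3852
d((5, 16), (-1, 4)) = 13.4164
d((5, 16), (-4, 8)) = 12.0416
d((18, -28), (-1, -10)) = 26.1725
d((18, -28), (27, -12)) = 18.3576
d((18, -28), (7, 11)) = 40.5216
d((18, -28), (-1, 4)) = 37.2156
d((18, -28), (-4, 8)) = 42.19
d((-1, -10), (27, -12)) = 28.0713
d((-1, -10), (7, 11)) = 22.4722
d((-1, -10), (-1, 4)) = 14.0
d((-1, -10), (-4, 8)) = 18.2483
d((27, -12), (7, 11)) = 30.4795
d((27, -12), (-1, 4)) = 32.249
d((27, -12), (-4, 8)) = 36.8917
d((7, 11), (-1, 4)) = 10.6301
d((7, 11), (-4, 8)) = 11.4018
d((-1, 4), (-4, 8)) = 5.0 <-- minimum

Closest pair: (-1, 4) and (-4, 8) with distance 5.0

The closest pair is (-1, 4) and (-4, 8) with Euclidean distance 5.0. For 7 points, brute-force pairwise comparison is shown above. For large n, the divide-and-conquer algorithm (sort by x, recurse on halves, check the dividing strip) achieves O(n log n).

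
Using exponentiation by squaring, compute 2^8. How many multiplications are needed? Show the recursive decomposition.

Computing 2^8 by squaring (build up from 2^1; each line after the first costs one multiplication):

2^1 = 2
2^2 = (2^1)^2 = 2^2 = 4
2^4 = (2^2)^2 = 4^2 = 16
2^8 = (2^4)^2 = 16^2 = 256

Result: 256
Multiplications needed: 3 (3 lines after 2^1)

2^8 = 256. Using exponentiation by squaring, this requires 3 multiplications. The key idea: if the exponent is even, square the half-power; if odd, multiply by the base once.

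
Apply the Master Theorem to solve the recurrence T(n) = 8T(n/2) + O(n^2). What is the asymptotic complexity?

Master Theorem for T(n) = 8T(n/2) + O(n^2):

a = 8, b = 2, c = 2
log_b(a) = log_2(8) = 3.0000

Case 1: c = 2 < log_2(8) = 3.0000
T(n) = O(n^(log_2 8)) = O(n^3)

For T(n) = 8T(n/2) + O(n^2): log_2(8) = 3.0000. This is Case 1 of the Master Theorem (c < log_b(a), work dominated by leaves), giving O(n^3).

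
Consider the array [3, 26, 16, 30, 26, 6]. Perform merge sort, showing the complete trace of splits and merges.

Merge sort trace:

Split: [3, 26, 16, 30, 26, 6] -> [3, 26, 16] and [30, 26, 6]
  Split: [3, 26, 16] -> [3] and [26, 16]
    Split: [26, 16] -> [26] and [16]
    Merge: [26] + [16] -> [16, 26]
  Merge: [3] + [16, 26] -> [3, 16, 26]
  Split: [30, 26, 6] -> [30] and [26, 6]
    Split: [26, 6] -> [26] and [6]
    Merge: [26] + [6] -> [6, 26]
  Merge: [30] + [6, 26] -> [6, 26, 30]
Merge: [3, 16, 26] + [6, 26, 30] -> [3, 6, 16, 26, 26, 30]

Final sorted array: [3, 6, 16, 26, 26, 30]

The merge sort proceeds by recursively splitting the array and merging sorted halves.
After all merges, the sorted array is [3, 6, 16, 26, 26, 30].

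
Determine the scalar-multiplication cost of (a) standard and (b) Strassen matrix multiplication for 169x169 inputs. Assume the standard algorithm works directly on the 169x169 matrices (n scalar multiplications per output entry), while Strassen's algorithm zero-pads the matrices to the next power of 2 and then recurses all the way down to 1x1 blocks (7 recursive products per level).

Matrix multiplication for 169x169 matrices:

Strassen's algorithm requires power-of-2 dimensions. Pad 169x169 to 256x256 (next power of 2).

Standard algorithm: 169^3 = 4826809 multiplications
Strassen's algorithm: 7^(log2(256)) = 7^8 = 5764801 multiplications
Difference: 4826809 - 5764801 = -937992 (Strassen uses MORE here due to padding overhead — for small or just-over-power-of-2 n, padding can outweigh the per-level savings)

Standard: 4826809 multiplications (169^3). Strassen: 5764801 multiplications (7^8, after padding to 256x256). Strassen reduces 8 recursive multiplications to 7 at each level.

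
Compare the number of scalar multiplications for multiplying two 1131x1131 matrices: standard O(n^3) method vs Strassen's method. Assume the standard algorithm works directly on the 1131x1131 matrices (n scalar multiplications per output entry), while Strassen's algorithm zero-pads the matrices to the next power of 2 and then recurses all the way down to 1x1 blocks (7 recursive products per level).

Matrix multiplication for 1131x1131 matrices:

Strassen's algorithm requires power-of-2 dimensions. Pad 1131x1131 to 2048x2048 (next power of 2).

Standard algorithm: 1131^3 = 1446731091 multiplications
Strassen's algorithm: 7^(log2(2048)) = 7^11 = 1977326743 multiplications
Difference: 1446731091 - 1977326743 = -530595652 (Strassen uses MORE here due to padding overhead — for small or just-over-power-of-2 n, padding can outweigh the per-level savings)

Standard: 1446731091 multiplications (1131^3). Strassen: 1977326743 multiplications (7^11, after padding to 2048x2048). Strassen reduces 8 recursive multiplications to 7 at each level.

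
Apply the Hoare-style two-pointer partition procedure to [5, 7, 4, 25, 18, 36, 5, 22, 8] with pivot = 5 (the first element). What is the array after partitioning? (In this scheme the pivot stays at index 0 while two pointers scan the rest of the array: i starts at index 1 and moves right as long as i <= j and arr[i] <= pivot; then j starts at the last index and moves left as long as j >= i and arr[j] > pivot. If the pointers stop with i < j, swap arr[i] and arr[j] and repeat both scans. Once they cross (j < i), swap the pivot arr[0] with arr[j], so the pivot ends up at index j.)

Hoare-style two-pointer partition with pivot = 5:

Initial array: [5, 7, 4, 25, 18, 36, 5, 22, 8]

Pointers start at i = 1, j = 8.
i stops at index 1 (arr[1]=7 > 5), j stops at index 6 (arr[6]=5 <= 5): swap arr[1] and arr[6], array becomes [5, 5, 4, 25, 18, 36, 7, 22, 8]
i ends at 3, j ends at 2: the pointers have crossed (j < i), so scanning stops.

Swap pivot arr[0] with arr[2] to place pivot at position 2: [4, 5, 5, 25, 18, 36, 7, 22, 8]
Pivot position: 2

After partitioning with pivot 5, the array becomes [4, 5, 5, 25, 18, 36, 7, 22, 8]. The pivot is placed at index 2. All elements to the left of the pivot are <= 5, and all elements to the right are > 5.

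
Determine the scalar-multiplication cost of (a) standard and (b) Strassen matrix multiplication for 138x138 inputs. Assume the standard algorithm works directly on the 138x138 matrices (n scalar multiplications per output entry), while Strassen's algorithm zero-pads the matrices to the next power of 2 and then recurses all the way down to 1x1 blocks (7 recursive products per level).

Matrix multiplication for 138x138 matrices:

Strassen's algorithm requires power-of-2 dimensions. Pad 138x138 to 256x256 (next power of 2).

Standard algorithm: 138^3 = 2628072 multiplications
Strassen's algorithm: 7^(log2(256)) = 7^8 = 5764801 multiplications
Difference: 2628072 - 5764801 = -3136729 (Strassen uses MORE here due to padding overhead — for small or just-over-power-of-2 n, padding can outweigh the per-level savings)

Standard: 2628072 multiplications (138^3). Strassen: 5764801 multiplications (7^8, after padding to 256x256). Strassen reduces 8 recursive multiplications to 7 at each level.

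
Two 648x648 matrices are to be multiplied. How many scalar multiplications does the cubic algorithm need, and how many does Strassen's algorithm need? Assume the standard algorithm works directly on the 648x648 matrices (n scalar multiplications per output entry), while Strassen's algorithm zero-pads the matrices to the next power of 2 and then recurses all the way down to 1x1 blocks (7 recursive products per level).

Matrix multiplication for 648x648 matrices:

Strassen's algorithm requires power-of-2 dimensions. Pad 648x648 to 1024x1024 (next power of 2).

Standard algorithm: 648^3 = 272097792 multiplications
Strassen's algorithm: 7^(log2(1024)) = 7^10 = 282475249 multiplications
Difference: 272097792 - 282475249 = -10377457 (Strassen uses MORE here due to padding overhead — for small or just-over-power-of-2 n, padding can outweigh the per-level savings)

Standard: 272097792 multiplications (648^3). Strassen: 282475249 multiplications (7^10, after padding to 1024x1024). Strassen reduces 8 recursive multiplications to 7 at each level.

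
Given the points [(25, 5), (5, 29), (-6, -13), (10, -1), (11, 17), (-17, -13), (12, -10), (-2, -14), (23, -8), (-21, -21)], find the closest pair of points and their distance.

Computing all pairwise distances among 10 points:

d((25, 5), (5, 29)) = 31.241
d((25, 5), (-6, -13)) = 35.8469
d((25, 5), (10, -1)) = 16.1555
d((25, 5), (11, 17)) = 18.4391
d((25, 5), (-17, -13)) = 45.6946
d((25, 5), (12, -10)) = 19.8494
d((25, 5), (-2, -14)) = 33.0151
d((25, 5), (23, -8)) = 13.1529
d((25, 5), (-21, -21)) = 52.8394
d((5, 29), (-6, -13)) = 43.4166
d((5, 29), (10, -1)) = 30.4138
d((5, 29), (11, 17)) = 13.4164
d((5, 29), (-17, -13)) = 47.4131
d((5, 29), (12, -10)) = 39.6232
d((5, 29), (-2, -14)) = 43.566
d((5, 29), (23, -8)) = 41.1461
d((5, 29), (-21, -21)) = 56.356
d((-6, -13), (10, -1)) = 20.0
d((-6, -13), (11, 17)) = 34.4819
d((-6, -13), (-17, -13)) = 11.0
d((-6, -13), (12, -10)) = 18.2483
d((-6, -13), (-2, -14)) = 4.1231 <-- minimum
d((-6, -13), (23, -8)) = 29.4279
d((-6, -13), (-21, -21)) = 17.0
d((10, -1), (11, 17)) = 18.0278
d((10, -1), (-17, -13)) = 29.5466
d((10, -1), (12, -10)) = 9.2195
d((10, -1), (-2, -14)) = 17.6918
d((10, -1), (23, -8)) = 14.7648
d((10, -1), (-21, -21)) = 36.8917
d((11, 17), (-17, -13)) = 41.0366
d((11, 17), (12, -10)) = 27.0185
d((11, 17), (-2, -14)) = 33.6155
d((11, 17), (23, -8)) = 27.7308
d((11, 17), (-21, -21)) = 49.679
d((-17, -13), (12, -10)) = 29.1548
d((-17, -13), (-2, -14)) = 15.0333
d((-17, -13), (23, -8)) = 40.3113
d((-17, -13), (-21, -21)) = 8.9443
d((12, -10), (-2, -14)) = 14.5602
d((12, -10), (23, -8)) = 11.1803
d((12, -10), (-21, -21)) = 34.7851
d((-2, -14), (23, -8)) = 25.7099
d((-2, -14), (-21, -21)) = 20.2485
d((23, -8), (-21, -21)) = 45.8803

Closest pair: (-6, -13) and (-2, -14) with distance 4.1231

The closest pair is (-6, -13) and (-2, -14) with Euclidean distance 4.1231. For 10 points, brute-force pairwise comparison is shown above. For large n, the divide-and-conquer algorithm (sort by x, recurse on halves, check the dividing strip) achieves O(n log n).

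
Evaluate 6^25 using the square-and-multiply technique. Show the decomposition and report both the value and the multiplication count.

Computing 6^25 by squaring (build up from 6^1; each line after the first costs one multiplication):

6^1 = 6
6^2 = (6^1)^2 = 6^2 = 36
6^3 = 6 * 6^2 = 6 * 36 = 216
6^6 = (6^3)^2 = 216^2 = 46656
6^12 = (6^6)^2 = 46656^2 = 2176782336
6^24 = (6^12)^2 = 2176782336^2 = 4738381338321616896
6^25 = 6 * 6^24 = 6 * 4738381338321616896 = 28430288029929701376

Result: 28430288029929701376
Multiplications needed: 6 (6 lines after 6^1)

6^25 = 28430288029929701376. Using exponentiation by squaring, this requires 6 multiplications. The key idea: if the exponent is even, square the half-power; if odd, multiply by the base once.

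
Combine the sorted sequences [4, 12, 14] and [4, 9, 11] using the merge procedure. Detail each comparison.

Merging process:

Compare 4 vs 4: take 4 from left. Merged: [4]
Compare 12 vs 4: take 4 from right. Merged: [4, 4]
Compare 12 vs 9: take 9 from right. Merged: [4, 4, 9]
Compare 12 vs 11: take 11 from right. Merged: [4, 4, 9, 11]
Append remaining from left: [12, 14]. Merged: [4, 4, 9, 11, 12, 14]

Final merged array: [4, 4, 9, 11, 12, 14]
Total comparisons: 4

The merged array is [4, 4, 9, 11, 12, 14], requiring 4 comparisons. The merge step runs in O(n) time where n is the total number of elements.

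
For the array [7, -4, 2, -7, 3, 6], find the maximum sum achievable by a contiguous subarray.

Using Kadane's algorithm on [7, -4, 2, -7, 3, 6]:

Scanning through the array:
Position 1 (value -4): max_ending_here = 3, max_so_far = 7
Position 2 (value 2): max_ending_here = 5, max_so_far = 7
Position 3 (value -7): max_ending_here = -2, max_so_far = 7
Position 4 (value 3): max_ending_here = 3, max_so_far = 7
Position 5 (value 6): max_ending_here = 9, max_so_far = 9

Maximum subarray: [3, 6]
Maximum sum: 9

The maximum subarray is [3, 6] with sum 9. This subarray runs from index 4 to index 5.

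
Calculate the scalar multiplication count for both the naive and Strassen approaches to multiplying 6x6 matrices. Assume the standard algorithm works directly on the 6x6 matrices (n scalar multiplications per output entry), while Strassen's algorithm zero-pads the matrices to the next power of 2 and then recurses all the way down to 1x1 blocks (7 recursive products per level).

Matrix multiplication for 6x6 matrices:

Strassen's algorithm requires power-of-2 dimensions. Pad 6x6 to 8x8 (next power of 2).

Standard algorithm: 6^3 = 216 multiplications
Strassen's algorithm: 7^(log2(8)) = 7^3 = 343 multiplications
Difference: 216 - 343 = -127 (Strassen uses MORE here due to padding overhead — for small or just-over-power-of-2 n, padding can outweigh the per-level savings)

Standard: 216 multiplications (6^3). Strassen: 343 multiplications (7^3, after padding to 8x8). Strassen reduces 8 recursive multiplications to 7 at each level.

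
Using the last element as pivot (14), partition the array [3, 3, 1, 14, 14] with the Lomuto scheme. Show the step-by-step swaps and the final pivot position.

Lomuto partition with pivot = 14:

Initial array: [3, 3, 1, 14, 14]

arr[0]=3 <= 14: swap with position 0, array becomes [3, 3, 1, 14, 14]
arr[1]=3 <= 14: swap with position 1, array becomes [3, 3, 1, 14, 14]
arr[2]=1 <= 14: swap with position 2, array becomes [3, 3, 1, 14, 14]
arr[3]=14 <= 14: swap with position 3, array becomes [3, 3, 1, 14, 14]

Place pivot at position 4: [3, 3, 1, 14, 14]
Pivot position: 4

After partitioning with pivot 14, the array becomes [3, 3, 1, 14, 14]. The pivot is placed at index 4. All elements to the left of the pivot are <= 14, and all elements to the right are > 14.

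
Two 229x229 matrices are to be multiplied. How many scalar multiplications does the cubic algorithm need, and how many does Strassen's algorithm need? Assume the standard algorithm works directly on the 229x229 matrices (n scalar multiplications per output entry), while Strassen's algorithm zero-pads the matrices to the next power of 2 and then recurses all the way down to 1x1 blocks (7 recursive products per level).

Matrix multiplication for 229x229 matrices:

Strassen's algorithm requires power-of-2 dimensions. Pad 229x229 to 256x256 (next power of 2).

Standard algorithm: 229^3 = 12008989 multiplications
Strassen's algorithm: 7^(log2(256)) = 7^8 = 5764801 multiplications
Savings: 12008989 - 5764801 = 6244188 multiplications

Standard: 12008989 multiplications (229^3). Strassen: 5764801 multiplications (7^8, after padding to 256x256). Strassen reduces 8 recursive multiplications to 7 at each level.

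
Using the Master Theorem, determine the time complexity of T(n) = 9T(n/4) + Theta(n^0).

Master Theorem for T(n) = 9T(n/4) + O(n^0):

a = 9, b = 4, c = 0
log_b(a) = log_4(9) = 1.5850

Case 1: c = 0 < log_4(9) = 1.5850
T(n) = O(n^(log_4 9))

For T(n) = 9T(n/4) + O(n^0): log_4(9) = 1.5850. This is Case 1 of the Master Theorem (c < log_b(a), work dominated by leaves), giving O(n^(log_4 9)).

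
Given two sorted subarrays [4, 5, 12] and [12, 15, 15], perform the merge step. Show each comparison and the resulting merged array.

Merging process:

Compare 4 vs 12: take 4 from left. Merged: [4]
Compare 5 vs 12: take 5 from left. Merged: [4, 5]
Compare 12 vs 12: take 12 from left. Merged: [4, 5, 12]
Append remaining from right: [12, 15, 15]. Merged: [4, 5, 12, 12, 15, 15]

Final merged array: [4, 5, 12, 12, 15, 15]
Total comparisons: 3

The merged array is [4, 5, 12, 12, 15, 15], requiring 3 comparisons. The merge step runs in O(n) time where n is the total number of elements.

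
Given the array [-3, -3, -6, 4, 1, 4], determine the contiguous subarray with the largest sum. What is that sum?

Using Kadane's algorithm on [-3, -3, -6, 4, 1, 4]:

Scanning through the array:
Position 1 (value -3): max_ending_here = -3, max_so_far = -3
Position 2 (value -6): max_ending_here = -6, max_so_far = -3
Position 3 (value 4): max_ending_here = 4, max_so_far = 4
Position 4 (value 1): max_ending_here = 5, max_so_far = 5
Position 5 (value 4): max_ending_here = 9, max_so_far = 9

Maximum subarray: [4, 1, 4]
Maximum sum: 9

The maximum subarray is [4, 1, 4] with sum 9. This subarray runs from index 3 to index 5.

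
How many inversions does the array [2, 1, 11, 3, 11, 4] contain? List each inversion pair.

Finding inversions in [2, 1, 11, 3, 11, 4]:

(0, 1): arr[0]=2 > arr[1]=1
(2, 3): arr[2]=11 > arr[3]=3
(2, 5): arr[2]=11 > arr[5]=4
(4, 5): arr[4]=11 > arr[5]=4

Total inversions: 4

The array has 4 inversion(s): (0,1), (2,3), (2,5), (4,5). Each pair (i,j) satisfies i < j and arr[i] > arr[j].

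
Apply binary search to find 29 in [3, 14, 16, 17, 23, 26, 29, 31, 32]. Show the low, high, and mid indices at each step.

Binary search for 29 in [3, 14, 16, 17, 23, 26, 29, 31, 32]:

lo=0, hi=8, mid=4, arr[mid]=23 -> 23 < 29, search right half
lo=5, hi=8, mid=6, arr[mid]=29 -> Found target at index 6!

Binary search finds 29 at index 6 after 2 comparisons. The search repeatedly halves the search space by comparing with the middle element.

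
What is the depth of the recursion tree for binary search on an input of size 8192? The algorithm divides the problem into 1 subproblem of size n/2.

For divide and conquer with division factor 2:

Problem sizes at each level:
Level 0: 8192
Level 1: 4096
Level 2: 2048
Level 3: 1024
Level 4: 512
Level 5: 256
Level 6: 128
Level 7: 64
Level 8: 32
Level 9: 16
Level 10: 8
Level 11: 4
Level 12: 2
Level 13: 1

The root is level 0 and the size-1 base case is level 13 (the tree spans levels 0 through 13, i.e. 14 levels counting the root), so the depth is the number of divisions: log_2(8192) = 13

The recursion tree depth is log_2(8192) = 13. At each level, the problem size is divided by 2, so it takes 13 divisions to reduce to a base case of size 1. The algorithm makes 1 recursive call at each level.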